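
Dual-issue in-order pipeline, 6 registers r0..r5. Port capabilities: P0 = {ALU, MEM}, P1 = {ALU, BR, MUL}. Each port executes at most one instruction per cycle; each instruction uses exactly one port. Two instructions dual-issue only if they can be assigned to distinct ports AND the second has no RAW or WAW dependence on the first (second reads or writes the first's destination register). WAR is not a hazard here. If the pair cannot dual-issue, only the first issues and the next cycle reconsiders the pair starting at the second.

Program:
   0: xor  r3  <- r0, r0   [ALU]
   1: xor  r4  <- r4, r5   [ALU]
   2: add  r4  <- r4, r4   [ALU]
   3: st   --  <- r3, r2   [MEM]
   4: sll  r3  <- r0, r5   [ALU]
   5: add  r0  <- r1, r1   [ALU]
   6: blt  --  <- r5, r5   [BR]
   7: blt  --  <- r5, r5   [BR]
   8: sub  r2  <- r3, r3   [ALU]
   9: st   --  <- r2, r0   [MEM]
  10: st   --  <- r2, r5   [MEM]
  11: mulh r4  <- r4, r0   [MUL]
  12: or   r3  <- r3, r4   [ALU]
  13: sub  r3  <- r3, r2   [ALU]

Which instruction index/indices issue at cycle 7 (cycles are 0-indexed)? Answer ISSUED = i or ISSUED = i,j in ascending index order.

ISSUED = 12

c0: i0+i1 xor.ALU xor.ALU  pair
c1: i2+i3 add.ALU st.MEM  pair
c2: i4+i5 sll.ALU add.ALU  pair
c3: i6 blt.BR  no-port BR/BR
c4: i7+i8 blt.BR sub.ALU  pair
c5: i9 st.MEM  no-port MEM/MEM
c6: i10+i11 st.MEM mulh.MUL  pair
c7: i12 or.ALU  RAW+WAW r3
c8: i13 sub.ALU  tail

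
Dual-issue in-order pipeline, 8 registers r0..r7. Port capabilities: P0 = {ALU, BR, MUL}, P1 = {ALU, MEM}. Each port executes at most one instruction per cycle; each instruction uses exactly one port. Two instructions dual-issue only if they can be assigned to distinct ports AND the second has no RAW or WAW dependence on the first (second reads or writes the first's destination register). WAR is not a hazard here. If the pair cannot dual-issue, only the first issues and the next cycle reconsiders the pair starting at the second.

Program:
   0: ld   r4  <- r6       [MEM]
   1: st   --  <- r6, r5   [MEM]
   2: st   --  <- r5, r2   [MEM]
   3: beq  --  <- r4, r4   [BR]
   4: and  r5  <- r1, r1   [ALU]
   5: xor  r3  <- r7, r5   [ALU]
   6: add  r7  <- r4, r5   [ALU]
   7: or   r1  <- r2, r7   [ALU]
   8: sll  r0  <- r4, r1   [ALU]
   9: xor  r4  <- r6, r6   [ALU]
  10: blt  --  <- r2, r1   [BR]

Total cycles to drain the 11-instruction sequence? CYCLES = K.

#0 head=0: ld i0 no-port MEM/MEM
#1 head=1: st i1 no-port MEM/MEM
#2 head=2: st+beq i2/i3 dual
#3 head=4: and i4 RAW r5
#4 head=5: xor+add i5/i6 dual
#5 head=7: or i7 RAW r1
#6 head=8: sll+xor i8/i9 dual
#7 head=10: blt i10 tail

CYCLES = 8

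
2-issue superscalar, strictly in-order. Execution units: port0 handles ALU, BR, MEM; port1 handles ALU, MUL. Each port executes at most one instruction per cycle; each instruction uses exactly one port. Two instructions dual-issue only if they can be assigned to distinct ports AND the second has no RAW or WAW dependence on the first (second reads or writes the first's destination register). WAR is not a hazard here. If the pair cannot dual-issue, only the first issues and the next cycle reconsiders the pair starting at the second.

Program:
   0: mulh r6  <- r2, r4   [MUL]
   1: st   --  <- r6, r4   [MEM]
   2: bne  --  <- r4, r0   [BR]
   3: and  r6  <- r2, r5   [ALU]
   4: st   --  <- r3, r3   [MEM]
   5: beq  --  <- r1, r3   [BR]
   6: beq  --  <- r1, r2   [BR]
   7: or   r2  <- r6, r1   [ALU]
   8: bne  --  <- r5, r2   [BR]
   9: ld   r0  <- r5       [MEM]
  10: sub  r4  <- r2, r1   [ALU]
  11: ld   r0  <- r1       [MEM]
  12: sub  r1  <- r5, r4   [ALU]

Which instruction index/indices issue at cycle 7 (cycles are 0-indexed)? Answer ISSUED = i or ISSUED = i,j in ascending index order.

#0 head=0: mulh i0 RAW r6
#1 head=1: st i1 no-port MEM/BR
#2 head=2: bne+and i2/i3 dual
#3 head=4: st i4 no-port MEM/BR
#4 head=5: beq i5 no-port BR/BR
#5 head=6: beq+or i6/i7 dual
#6 head=8: bne i8 no-port BR/MEM
#7 head=9: ld+sub i9/i10 dual
#8 head=11: ld+sub i11/i12 dual

ISSUED = 9,10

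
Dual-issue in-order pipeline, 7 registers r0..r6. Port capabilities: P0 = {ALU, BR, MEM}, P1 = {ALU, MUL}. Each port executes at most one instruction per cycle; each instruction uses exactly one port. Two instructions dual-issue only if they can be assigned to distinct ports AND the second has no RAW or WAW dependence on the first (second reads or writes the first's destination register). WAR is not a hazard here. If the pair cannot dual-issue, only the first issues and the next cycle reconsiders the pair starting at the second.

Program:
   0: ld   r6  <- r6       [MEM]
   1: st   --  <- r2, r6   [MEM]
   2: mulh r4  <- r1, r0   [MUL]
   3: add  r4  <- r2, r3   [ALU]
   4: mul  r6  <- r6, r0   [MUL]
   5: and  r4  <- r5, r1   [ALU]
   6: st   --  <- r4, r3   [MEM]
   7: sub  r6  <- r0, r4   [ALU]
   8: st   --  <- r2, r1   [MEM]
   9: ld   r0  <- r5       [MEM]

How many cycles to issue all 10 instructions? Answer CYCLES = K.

CYCLES = 7

c0: i0 ld  no-port MEM/MEM
c1: i1,i2 st/mulh  dual
c2: i3,i4 add/mul  dual
c3: i5 and  RAW r4
c4: i6,i7 st/sub  dual
c5: i8 st  no-port MEM/MEM
c6: i9 ld  tail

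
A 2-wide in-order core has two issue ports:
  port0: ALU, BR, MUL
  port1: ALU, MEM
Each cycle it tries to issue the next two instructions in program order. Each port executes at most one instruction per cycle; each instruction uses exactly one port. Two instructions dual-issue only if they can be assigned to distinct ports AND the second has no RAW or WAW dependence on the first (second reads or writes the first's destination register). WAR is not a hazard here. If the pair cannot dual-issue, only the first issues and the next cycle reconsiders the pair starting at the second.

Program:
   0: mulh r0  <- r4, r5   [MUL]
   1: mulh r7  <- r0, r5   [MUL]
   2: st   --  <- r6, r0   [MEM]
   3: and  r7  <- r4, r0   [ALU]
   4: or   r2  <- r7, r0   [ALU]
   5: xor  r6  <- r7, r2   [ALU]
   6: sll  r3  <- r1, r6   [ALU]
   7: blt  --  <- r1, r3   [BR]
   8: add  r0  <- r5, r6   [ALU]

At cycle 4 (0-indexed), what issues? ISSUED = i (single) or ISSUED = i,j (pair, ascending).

t=0 i0:mulh ; no-port MUL/MUL
t=1 i1,i2:mulh;st ; dual
t=2 i3:and ; RAW r7
t=3 i4:or ; RAW r2
t=4 i5:xor ; RAW r6
t=5 i6:sll ; RAW r3
t=6 i7,i8:blt;add ; dual

ISSUED = 5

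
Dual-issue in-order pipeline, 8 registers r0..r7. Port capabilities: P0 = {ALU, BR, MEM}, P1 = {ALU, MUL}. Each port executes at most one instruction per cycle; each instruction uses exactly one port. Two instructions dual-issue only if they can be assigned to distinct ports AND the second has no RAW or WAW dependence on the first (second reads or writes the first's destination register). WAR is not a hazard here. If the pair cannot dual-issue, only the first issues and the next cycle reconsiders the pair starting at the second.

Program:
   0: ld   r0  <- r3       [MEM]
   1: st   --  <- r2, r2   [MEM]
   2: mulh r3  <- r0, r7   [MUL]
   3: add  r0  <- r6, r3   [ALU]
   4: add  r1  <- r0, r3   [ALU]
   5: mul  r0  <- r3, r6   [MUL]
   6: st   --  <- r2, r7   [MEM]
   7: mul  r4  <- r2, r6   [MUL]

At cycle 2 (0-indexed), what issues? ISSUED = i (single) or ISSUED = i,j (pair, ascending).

ISSUED = 3

0. ld.MEM @i0  | no-port MEM/MEM
1. st.MEM+mulh.MUL @i1&i2  | dual
2. add.ALU @i3  | RAW r0
3. add.ALU+mul.MUL @i4&i5  | dual
4. st.MEM+mul.MUL @i6&i7  | dual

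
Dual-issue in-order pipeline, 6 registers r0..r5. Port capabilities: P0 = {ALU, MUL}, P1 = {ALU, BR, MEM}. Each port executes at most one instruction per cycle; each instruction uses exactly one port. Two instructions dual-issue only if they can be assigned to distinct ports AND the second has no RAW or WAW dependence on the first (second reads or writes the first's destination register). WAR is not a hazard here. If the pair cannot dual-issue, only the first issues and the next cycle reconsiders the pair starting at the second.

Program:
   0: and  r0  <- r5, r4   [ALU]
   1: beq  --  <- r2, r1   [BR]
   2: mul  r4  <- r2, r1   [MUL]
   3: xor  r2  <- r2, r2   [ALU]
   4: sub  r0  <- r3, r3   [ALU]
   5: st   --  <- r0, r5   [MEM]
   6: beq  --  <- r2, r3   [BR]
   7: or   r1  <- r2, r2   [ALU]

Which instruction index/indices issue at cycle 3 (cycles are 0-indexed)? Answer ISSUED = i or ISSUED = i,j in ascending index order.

ISSUED = 5

c0: i0,i1 and.ALU/beq.BR  pair
c1: i2,i3 mul.MUL/xor.ALU  pair
c2: i4 sub.ALU  RAW r0
c3: i5 st.MEM  no-port MEM/BR
c4: i6,i7 beq.BR/or.ALU  pair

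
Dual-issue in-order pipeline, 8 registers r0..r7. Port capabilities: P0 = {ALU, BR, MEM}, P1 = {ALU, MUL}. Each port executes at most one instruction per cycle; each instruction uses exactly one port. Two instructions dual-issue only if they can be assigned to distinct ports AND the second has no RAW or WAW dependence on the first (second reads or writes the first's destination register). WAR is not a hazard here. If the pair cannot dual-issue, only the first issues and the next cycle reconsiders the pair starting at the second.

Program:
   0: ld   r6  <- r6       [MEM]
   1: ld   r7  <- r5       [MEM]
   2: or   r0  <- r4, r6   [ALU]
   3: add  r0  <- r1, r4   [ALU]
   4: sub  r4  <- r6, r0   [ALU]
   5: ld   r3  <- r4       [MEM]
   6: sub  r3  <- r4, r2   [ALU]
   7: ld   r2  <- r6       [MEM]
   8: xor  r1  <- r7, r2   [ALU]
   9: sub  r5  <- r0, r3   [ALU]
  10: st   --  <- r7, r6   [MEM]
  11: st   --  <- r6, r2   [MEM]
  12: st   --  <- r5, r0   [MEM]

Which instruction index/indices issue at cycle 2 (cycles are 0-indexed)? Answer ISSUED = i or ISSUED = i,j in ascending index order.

[0] i0  ld  -- no-port MEM/MEM
[1] i1,i2  ld+or  -- dual
[2] i3  add  -- RAW r0
[3] i4  sub  -- RAW r4
[4] i5  ld  -- WAW r3
[5] i6,i7  sub+ld  -- dual
[6] i8,i9  xor+sub  -- dual
[7] i10  st  -- no-port MEM/MEM
[8] i11  st  -- no-port MEM/MEM
[9] i12  st  -- tail

ISSUED = 3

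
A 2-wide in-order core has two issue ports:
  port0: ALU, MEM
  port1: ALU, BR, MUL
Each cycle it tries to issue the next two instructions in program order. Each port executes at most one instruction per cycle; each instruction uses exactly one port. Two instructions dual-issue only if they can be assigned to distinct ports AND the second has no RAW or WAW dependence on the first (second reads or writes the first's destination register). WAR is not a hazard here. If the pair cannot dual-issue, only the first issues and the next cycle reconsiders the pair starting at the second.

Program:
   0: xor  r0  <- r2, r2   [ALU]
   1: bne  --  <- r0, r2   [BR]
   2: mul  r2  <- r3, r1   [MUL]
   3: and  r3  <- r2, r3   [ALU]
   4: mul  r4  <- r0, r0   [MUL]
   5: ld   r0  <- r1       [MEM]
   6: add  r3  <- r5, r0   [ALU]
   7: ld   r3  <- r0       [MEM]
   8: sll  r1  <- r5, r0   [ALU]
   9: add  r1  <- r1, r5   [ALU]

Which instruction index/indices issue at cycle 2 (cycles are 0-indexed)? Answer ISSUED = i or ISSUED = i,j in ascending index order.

[0] i0  xor  -- RAW r0
[1] i1  bne  -- no-port BR/MUL
[2] i2  mul  -- RAW r2
[3] i3,i4  and+mul  -- 2-wide
[4] i5  ld  -- RAW r0
[5] i6  add  -- WAW r3
[6] i7,i8  ld+sll  -- 2-wide
[7] i9  add  -- tail

ISSUED = 2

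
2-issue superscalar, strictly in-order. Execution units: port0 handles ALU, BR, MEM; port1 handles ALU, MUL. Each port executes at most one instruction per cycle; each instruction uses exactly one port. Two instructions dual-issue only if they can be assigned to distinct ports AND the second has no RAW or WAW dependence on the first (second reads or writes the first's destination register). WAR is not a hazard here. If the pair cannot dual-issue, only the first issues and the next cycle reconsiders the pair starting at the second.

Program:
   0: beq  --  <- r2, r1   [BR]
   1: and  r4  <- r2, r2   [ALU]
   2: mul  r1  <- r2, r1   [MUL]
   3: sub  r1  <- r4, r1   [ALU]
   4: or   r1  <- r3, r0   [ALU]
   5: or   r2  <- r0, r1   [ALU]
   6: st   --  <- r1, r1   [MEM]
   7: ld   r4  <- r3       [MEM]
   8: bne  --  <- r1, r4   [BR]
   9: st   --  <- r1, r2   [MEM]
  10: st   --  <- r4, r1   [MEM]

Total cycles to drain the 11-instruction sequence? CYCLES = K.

c0: i0,i1 beq+and  2-wide
c1: i2 mul  RAW+WAW r1
c2: i3 sub  WAW r1
c3: i4 or  RAW r1
c4: i5,i6 or+st  2-wide
c5: i7 ld  no-port MEM/BR
c6: i8 bne  no-port BR/MEM
c7: i9 st  no-port MEM/MEM
c8: i10 st  tail

CYCLES = 9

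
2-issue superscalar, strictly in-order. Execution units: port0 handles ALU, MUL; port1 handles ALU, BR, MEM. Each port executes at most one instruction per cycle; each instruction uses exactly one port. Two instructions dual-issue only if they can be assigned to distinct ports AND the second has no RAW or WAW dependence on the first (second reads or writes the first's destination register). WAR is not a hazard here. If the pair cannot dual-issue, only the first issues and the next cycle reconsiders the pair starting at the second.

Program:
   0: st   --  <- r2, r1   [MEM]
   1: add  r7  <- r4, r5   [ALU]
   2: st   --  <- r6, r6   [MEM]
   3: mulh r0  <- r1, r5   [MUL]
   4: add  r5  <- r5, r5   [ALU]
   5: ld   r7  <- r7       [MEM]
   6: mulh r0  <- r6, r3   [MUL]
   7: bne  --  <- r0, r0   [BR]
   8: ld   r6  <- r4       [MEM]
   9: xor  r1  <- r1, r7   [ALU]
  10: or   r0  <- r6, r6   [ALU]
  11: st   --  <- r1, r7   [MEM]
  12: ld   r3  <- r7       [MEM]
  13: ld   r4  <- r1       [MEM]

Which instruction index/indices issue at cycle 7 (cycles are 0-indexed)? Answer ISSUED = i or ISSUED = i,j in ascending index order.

#0 head=0: st.MEM add.ALU i0&i1 2-wide
#1 head=2: st.MEM mulh.MUL i2&i3 2-wide
#2 head=4: add.ALU ld.MEM i4&i5 2-wide
#3 head=6: mulh.MUL i6 RAW r0
#4 head=7: bne.BR i7 no-port BR/MEM
#5 head=8: ld.MEM xor.ALU i8&i9 2-wide
#6 head=10: or.ALU st.MEM i10&i11 2-wide
#7 head=12: ld.MEM i12 no-port MEM/MEM
#8 head=13: ld.MEM i13 tail

ISSUED = 12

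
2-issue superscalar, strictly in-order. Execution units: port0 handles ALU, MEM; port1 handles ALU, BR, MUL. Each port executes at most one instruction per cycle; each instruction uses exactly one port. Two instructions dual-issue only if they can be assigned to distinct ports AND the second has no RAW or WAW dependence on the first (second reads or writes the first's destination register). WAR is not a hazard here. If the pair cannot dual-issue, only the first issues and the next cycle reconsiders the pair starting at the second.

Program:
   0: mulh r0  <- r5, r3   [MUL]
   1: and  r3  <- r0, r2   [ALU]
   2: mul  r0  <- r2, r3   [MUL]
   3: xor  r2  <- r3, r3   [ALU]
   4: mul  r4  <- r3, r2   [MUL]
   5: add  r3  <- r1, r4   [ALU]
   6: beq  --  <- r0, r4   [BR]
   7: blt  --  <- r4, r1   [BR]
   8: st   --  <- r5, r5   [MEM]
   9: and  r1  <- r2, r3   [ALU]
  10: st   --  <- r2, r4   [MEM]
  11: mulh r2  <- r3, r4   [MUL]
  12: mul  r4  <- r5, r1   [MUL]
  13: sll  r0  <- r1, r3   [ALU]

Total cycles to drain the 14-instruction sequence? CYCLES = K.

  cy0 -> i0 (mulh.MUL) RAW r0
  cy1 -> i1 (and.ALU) RAW r3
  cy2 -> i2,i3 (mul.MUL+xor.ALU) 2-wide
  cy3 -> i4 (mul.MUL) RAW r4
  cy4 -> i5,i6 (add.ALU+beq.BR) 2-wide
  cy5 -> i7,i8 (blt.BR+st.MEM) 2-wide
  cy6 -> i9,i10 (and.ALU+st.MEM) 2-wide
  cy7 -> i11 (mulh.MUL) no-port MUL/MUL
  cy8 -> i12,i13 (mul.MUL+sll.ALU) 2-wide

CYCLES = 9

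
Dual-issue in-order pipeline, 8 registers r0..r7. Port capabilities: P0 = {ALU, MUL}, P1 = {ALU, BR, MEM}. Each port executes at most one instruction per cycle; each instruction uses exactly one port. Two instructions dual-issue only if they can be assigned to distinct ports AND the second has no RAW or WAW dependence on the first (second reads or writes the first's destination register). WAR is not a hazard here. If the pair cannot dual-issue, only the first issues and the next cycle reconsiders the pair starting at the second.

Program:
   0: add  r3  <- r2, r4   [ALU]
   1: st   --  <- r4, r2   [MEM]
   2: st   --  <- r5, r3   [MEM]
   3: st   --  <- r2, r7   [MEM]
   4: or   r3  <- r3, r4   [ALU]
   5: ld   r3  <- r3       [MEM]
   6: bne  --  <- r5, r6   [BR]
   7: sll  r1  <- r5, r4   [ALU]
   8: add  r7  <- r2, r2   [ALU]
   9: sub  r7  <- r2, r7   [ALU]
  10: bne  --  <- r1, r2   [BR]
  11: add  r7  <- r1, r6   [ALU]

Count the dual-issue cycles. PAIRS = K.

PAIRS = 4

c0: i0/i1 add st  pair
c1: i2 st  no-port MEM/MEM
c2: i3/i4 st or  pair
c3: i5 ld  no-port MEM/BR
c4: i6/i7 bne sll  pair
c5: i8 add  RAW+WAW r7
c6: i9/i10 sub bne  pair
c7: i11 add  tail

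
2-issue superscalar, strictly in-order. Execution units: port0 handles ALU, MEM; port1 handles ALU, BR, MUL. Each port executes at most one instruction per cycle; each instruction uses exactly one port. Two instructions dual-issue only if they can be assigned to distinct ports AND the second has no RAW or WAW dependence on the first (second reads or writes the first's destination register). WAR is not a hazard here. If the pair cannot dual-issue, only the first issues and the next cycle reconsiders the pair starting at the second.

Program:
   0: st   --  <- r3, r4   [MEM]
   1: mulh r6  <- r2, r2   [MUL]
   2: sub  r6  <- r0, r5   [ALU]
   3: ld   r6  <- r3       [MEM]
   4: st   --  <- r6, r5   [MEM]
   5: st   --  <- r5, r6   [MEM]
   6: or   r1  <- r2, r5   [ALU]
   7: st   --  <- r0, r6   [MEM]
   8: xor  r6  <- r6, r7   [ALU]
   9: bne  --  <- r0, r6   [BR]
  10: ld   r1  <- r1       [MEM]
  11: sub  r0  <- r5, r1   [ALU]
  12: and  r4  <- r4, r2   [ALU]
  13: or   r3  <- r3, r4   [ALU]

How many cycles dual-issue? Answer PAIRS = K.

  cy0 -> i0+i1 (st/mulh) 2-wide
  cy1 -> i2 (sub) WAW r6
  cy2 -> i3 (ld) no-port MEM/MEM
  cy3 -> i4 (st) no-port MEM/MEM
  cy4 -> i5+i6 (st/or) 2-wide
  cy5 -> i7+i8 (st/xor) 2-wide
  cy6 -> i9+i10 (bne/ld) 2-wide
  cy7 -> i11+i12 (sub/and) 2-wide
  cy8 -> i13 (or) tail

PAIRS = 5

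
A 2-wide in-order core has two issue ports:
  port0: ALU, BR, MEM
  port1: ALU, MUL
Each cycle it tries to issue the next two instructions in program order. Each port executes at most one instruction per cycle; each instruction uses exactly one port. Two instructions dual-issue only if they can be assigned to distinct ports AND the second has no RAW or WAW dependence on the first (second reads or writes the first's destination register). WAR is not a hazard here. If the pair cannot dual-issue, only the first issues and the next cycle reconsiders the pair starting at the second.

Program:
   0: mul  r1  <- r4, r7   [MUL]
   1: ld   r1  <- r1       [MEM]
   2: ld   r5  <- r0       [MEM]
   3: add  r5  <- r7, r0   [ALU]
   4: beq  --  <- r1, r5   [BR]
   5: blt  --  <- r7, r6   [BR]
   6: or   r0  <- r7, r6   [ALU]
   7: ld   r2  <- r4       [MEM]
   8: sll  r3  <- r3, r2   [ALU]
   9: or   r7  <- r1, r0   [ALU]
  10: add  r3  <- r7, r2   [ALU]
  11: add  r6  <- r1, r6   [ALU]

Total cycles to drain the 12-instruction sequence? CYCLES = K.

  cy0 -> i0 (mul) RAW+WAW r1
  cy1 -> i1 (ld) no-port MEM/MEM
  cy2 -> i2 (ld) WAW r5
  cy3 -> i3 (add) RAW r5
  cy4 -> i4 (beq) no-port BR/BR
  cy5 -> i5,i6 (blt or) dual
  cy6 -> i7 (ld) RAW r2
  cy7 -> i8,i9 (sll or) dual
  cy8 -> i10,i11 (add add) dual

CYCLES = 9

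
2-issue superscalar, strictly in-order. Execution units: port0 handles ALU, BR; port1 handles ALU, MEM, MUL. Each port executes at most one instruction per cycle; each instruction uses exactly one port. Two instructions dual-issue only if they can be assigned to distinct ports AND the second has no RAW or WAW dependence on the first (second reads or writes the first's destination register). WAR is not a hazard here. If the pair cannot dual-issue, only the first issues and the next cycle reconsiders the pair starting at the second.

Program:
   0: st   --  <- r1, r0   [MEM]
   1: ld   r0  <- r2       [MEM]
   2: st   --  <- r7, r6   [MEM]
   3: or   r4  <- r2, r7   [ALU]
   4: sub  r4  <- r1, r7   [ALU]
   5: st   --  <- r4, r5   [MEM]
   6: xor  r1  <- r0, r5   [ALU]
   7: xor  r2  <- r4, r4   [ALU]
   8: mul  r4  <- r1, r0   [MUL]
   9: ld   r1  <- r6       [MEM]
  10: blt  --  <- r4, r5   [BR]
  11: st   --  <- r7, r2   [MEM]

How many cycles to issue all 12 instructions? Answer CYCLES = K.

CYCLES = 8

  cy0 -> i0 (st) no-port MEM/MEM
  cy1 -> i1 (ld) no-port MEM/MEM
  cy2 -> i2,i3 (st+or) dual
  cy3 -> i4 (sub) RAW r4
  cy4 -> i5,i6 (st+xor) dual
  cy5 -> i7,i8 (xor+mul) dual
  cy6 -> i9,i10 (ld+blt) dual
  cy7 -> i11 (st) tail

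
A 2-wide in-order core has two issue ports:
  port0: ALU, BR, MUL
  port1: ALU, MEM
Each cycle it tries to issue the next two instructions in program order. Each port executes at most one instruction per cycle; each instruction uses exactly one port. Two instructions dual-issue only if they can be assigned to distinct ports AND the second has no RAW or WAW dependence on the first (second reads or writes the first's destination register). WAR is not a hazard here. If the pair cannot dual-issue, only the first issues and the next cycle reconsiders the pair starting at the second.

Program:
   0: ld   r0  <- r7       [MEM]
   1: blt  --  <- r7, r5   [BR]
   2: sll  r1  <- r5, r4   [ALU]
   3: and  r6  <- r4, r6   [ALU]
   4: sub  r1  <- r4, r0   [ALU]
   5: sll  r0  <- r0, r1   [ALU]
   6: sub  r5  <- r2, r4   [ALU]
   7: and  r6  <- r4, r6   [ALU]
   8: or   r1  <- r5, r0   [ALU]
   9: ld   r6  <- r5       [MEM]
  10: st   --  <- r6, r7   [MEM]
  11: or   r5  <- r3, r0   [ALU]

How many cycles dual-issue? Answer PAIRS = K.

t=0 i0/i1:ld;blt ; 2-wide
t=1 i2/i3:sll;and ; 2-wide
t=2 i4:sub ; RAW r1
t=3 i5/i6:sll;sub ; 2-wide
t=4 i7/i8:and;or ; 2-wide
t=5 i9:ld ; no-port MEM/MEM
t=6 i10/i11:st;or ; 2-wide

PAIRS = 5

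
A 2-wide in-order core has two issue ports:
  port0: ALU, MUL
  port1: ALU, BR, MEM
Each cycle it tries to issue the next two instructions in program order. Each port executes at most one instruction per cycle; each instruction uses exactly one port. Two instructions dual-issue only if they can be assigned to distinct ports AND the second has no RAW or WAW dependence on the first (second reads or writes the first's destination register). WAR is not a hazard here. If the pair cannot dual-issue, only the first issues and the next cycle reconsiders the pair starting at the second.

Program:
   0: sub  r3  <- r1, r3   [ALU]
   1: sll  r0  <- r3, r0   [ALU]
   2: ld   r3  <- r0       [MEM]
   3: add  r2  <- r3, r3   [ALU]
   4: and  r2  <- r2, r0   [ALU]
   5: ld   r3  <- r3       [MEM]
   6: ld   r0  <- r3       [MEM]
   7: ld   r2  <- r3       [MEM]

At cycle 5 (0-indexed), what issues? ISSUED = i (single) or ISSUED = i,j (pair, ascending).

[0] i0  sub  -- RAW r3
[1] i1  sll  -- RAW r0
[2] i2  ld  -- RAW r3
[3] i3  add  -- RAW+WAW r2
[4] i4,i5  and/ld  -- dual
[5] i6  ld  -- no-port MEM/MEM
[6] i7  ld  -- tail

ISSUED = 6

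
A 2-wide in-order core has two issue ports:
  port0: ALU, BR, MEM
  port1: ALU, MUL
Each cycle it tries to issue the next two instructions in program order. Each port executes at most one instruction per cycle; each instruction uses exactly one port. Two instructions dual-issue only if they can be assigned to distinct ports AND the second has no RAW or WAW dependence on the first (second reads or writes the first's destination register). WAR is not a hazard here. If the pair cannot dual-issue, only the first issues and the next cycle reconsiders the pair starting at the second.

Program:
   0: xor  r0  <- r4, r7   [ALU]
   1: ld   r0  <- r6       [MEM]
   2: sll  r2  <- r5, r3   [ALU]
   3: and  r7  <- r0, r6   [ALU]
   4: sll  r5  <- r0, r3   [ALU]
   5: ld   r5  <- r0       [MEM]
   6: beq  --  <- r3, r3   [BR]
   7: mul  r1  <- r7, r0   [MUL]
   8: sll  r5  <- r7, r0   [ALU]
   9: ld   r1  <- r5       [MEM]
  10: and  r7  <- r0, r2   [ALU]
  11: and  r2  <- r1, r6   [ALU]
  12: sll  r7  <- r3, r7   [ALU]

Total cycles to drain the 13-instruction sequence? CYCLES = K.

CYCLES = 8

#0 head=0: xor i0 WAW r0
#1 head=1: ld;sll i1+i2 dual
#2 head=3: and;sll i3+i4 dual
#3 head=5: ld i5 no-port MEM/BR
#4 head=6: beq;mul i6+i7 dual
#5 head=8: sll i8 RAW r5
#6 head=9: ld;and i9+i10 dual
#7 head=11: and;sll i11+i12 dual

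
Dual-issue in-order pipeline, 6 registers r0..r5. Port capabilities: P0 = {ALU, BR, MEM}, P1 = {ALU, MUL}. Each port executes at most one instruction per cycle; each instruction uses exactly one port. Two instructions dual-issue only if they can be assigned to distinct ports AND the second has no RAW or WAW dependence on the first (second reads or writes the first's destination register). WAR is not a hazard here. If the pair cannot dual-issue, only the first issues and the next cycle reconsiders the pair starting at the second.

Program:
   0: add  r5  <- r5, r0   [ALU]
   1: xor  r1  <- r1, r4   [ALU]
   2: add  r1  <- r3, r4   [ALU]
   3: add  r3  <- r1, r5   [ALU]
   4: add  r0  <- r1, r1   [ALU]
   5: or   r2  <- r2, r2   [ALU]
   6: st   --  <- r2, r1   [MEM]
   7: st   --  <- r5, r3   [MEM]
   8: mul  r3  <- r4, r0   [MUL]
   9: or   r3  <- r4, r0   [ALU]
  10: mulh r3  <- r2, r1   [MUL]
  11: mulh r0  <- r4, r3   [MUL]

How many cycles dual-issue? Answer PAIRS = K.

c0: i0,i1 add+xor  pair
c1: i2 add  RAW r1
c2: i3,i4 add+add  pair
c3: i5 or  RAW r2
c4: i6 st  no-port MEM/MEM
c5: i7,i8 st+mul  pair
c6: i9 or  WAW r3
c7: i10 mulh  no-port MUL/MUL
c8: i11 mulh  tail

PAIRS = 3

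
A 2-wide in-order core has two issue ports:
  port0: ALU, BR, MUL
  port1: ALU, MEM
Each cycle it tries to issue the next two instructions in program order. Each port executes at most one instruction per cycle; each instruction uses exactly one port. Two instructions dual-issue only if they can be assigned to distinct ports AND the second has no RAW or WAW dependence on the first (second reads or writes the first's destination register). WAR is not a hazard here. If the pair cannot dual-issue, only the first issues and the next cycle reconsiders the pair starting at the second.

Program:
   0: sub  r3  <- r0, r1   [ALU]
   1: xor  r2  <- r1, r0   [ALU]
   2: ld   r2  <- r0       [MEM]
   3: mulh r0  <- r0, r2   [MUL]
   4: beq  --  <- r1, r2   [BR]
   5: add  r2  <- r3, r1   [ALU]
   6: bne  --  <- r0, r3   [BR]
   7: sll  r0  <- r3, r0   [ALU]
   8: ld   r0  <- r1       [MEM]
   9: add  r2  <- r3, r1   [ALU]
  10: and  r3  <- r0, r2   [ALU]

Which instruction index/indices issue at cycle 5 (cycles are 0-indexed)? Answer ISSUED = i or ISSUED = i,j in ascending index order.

ISSUED = 8,9

t=0 i0+i1:sub.ALU/xor.ALU ; dual
t=1 i2:ld.MEM ; RAW r2
t=2 i3:mulh.MUL ; no-port MUL/BR
t=3 i4+i5:beq.BR/add.ALU ; dual
t=4 i6+i7:bne.BR/sll.ALU ; dual
t=5 i8+i9:ld.MEM/add.ALU ; dual
t=6 i10:and.ALU ; tail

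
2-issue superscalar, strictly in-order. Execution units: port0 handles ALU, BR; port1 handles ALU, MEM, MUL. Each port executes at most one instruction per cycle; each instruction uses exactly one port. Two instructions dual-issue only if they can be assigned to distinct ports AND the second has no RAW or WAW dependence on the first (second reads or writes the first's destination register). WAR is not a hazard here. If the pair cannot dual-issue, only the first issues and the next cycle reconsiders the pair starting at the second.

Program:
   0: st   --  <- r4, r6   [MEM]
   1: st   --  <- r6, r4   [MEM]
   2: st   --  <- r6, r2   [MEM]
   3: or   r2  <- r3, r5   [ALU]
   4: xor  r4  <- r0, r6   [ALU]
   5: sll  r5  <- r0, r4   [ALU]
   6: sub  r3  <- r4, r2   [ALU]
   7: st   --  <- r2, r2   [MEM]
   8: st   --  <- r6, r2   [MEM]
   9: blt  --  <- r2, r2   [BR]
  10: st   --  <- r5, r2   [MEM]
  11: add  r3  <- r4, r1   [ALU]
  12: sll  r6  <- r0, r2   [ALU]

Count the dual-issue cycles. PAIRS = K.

0. st.MEM @i0  | no-port MEM/MEM
1. st.MEM @i1  | no-port MEM/MEM
2. st.MEM/or.ALU @i2,i3  | pair
3. xor.ALU @i4  | RAW r4
4. sll.ALU/sub.ALU @i5,i6  | pair
5. st.MEM @i7  | no-port MEM/MEM
6. st.MEM/blt.BR @i8,i9  | pair
7. st.MEM/add.ALU @i10,i11  | pair
8. sll.ALU @i12  | tail

PAIRS = 4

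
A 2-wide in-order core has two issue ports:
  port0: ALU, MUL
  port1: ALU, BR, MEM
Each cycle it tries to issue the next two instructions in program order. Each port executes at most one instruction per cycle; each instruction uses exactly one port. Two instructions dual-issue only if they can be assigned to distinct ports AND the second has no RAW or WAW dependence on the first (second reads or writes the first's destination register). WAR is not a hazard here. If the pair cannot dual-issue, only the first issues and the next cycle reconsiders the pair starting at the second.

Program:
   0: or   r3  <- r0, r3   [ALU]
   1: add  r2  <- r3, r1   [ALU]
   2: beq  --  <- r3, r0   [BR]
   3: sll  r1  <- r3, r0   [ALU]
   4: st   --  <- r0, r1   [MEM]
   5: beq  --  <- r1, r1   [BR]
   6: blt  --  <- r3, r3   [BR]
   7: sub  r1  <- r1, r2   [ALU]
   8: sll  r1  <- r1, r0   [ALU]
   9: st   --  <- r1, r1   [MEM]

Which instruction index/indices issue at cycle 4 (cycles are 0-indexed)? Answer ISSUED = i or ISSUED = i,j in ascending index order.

t=0 i0:or.ALU ; RAW r3
t=1 i1,i2:add.ALU/beq.BR ; pair
t=2 i3:sll.ALU ; RAW r1
t=3 i4:st.MEM ; no-port MEM/BR
t=4 i5:beq.BR ; no-port BR/BR
t=5 i6,i7:blt.BR/sub.ALU ; pair
t=6 i8:sll.ALU ; RAW r1
t=7 i9:st.MEM ; tail

ISSUED = 5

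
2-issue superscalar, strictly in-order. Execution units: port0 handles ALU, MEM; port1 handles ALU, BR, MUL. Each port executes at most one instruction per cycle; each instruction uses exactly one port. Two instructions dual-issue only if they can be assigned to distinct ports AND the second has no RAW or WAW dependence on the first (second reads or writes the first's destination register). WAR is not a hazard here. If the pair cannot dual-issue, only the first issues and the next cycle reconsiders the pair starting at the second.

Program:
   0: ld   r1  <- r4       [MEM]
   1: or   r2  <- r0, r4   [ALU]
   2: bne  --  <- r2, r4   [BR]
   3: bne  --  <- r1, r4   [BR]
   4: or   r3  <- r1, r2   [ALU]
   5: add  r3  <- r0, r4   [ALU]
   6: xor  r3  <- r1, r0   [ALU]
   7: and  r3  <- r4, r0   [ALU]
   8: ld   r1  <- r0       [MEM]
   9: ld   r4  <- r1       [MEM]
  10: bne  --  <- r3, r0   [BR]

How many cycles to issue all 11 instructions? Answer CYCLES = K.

#0 head=0: ld.MEM or.ALU i0&i1 dual
#1 head=2: bne.BR i2 no-port BR/BR
#2 head=3: bne.BR or.ALU i3&i4 dual
#3 head=5: add.ALU i5 WAW r3
#4 head=6: xor.ALU i6 WAW r3
#5 head=7: and.ALU ld.MEM i7&i8 dual
#6 head=9: ld.MEM bne.BR i9&i10 dual

CYCLES = 7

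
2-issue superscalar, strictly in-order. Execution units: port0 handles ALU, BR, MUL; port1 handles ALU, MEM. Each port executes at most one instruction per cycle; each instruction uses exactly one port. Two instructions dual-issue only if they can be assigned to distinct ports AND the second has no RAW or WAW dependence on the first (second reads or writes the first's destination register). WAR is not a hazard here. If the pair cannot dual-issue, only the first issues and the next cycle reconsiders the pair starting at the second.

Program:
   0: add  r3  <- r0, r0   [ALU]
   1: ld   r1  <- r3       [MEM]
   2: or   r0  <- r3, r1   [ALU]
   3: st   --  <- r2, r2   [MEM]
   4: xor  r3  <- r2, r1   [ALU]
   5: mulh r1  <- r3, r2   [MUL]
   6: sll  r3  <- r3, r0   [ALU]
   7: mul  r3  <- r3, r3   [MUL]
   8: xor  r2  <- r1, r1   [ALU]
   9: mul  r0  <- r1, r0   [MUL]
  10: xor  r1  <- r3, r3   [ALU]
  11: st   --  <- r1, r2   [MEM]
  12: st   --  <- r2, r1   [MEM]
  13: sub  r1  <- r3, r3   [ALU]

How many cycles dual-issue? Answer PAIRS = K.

PAIRS = 5

c0: i0 add.ALU  RAW r3
c1: i1 ld.MEM  RAW r1
c2: i2,i3 or.ALU;st.MEM  pair
c3: i4 xor.ALU  RAW r3
c4: i5,i6 mulh.MUL;sll.ALU  pair
c5: i7,i8 mul.MUL;xor.ALU  pair
c6: i9,i10 mul.MUL;xor.ALU  pair
c7: i11 st.MEM  no-port MEM/MEM
c8: i12,i13 st.MEM;sub.ALU  pair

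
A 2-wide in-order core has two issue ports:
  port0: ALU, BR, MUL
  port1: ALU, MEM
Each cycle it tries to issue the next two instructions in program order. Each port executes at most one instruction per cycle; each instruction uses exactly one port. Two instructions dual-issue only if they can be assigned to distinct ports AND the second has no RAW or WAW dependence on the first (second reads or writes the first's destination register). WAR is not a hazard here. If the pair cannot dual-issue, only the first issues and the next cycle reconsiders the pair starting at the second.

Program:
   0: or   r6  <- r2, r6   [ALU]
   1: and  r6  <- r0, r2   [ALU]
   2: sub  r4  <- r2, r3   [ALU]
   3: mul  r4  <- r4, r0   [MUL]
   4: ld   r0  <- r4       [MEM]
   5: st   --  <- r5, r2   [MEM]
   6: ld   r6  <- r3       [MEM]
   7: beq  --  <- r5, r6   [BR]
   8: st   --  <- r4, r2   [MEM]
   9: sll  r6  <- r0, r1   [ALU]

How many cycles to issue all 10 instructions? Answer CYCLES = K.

CYCLES = 8

t=0 i0:or ; WAW r6
t=1 i1/i2:and/sub ; 2-wide
t=2 i3:mul ; RAW r4
t=3 i4:ld ; no-port MEM/MEM
t=4 i5:st ; no-port MEM/MEM
t=5 i6:ld ; RAW r6
t=6 i7/i8:beq/st ; 2-wide
t=7 i9:sll ; tail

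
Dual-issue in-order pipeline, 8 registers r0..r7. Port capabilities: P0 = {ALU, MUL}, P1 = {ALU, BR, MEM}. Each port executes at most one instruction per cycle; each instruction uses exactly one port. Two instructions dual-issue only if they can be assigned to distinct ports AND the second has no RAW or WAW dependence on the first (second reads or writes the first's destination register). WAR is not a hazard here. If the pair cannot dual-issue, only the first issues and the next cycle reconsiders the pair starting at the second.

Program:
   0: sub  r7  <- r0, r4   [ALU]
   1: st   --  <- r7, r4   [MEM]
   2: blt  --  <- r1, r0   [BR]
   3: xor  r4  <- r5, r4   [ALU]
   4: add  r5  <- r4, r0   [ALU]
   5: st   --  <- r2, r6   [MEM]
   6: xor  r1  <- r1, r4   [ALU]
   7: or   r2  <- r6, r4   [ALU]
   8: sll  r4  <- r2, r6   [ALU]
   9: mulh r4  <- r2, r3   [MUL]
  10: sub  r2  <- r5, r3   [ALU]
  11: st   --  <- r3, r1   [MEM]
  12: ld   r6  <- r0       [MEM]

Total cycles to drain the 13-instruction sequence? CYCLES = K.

CYCLES = 9

0. sub.ALU @i0  | RAW r7
1. st.MEM @i1  | no-port MEM/BR
2. blt.BR xor.ALU @i2&i3  | pair
3. add.ALU st.MEM @i4&i5  | pair
4. xor.ALU or.ALU @i6&i7  | pair
5. sll.ALU @i8  | WAW r4
6. mulh.MUL sub.ALU @i9&i10  | pair
7. st.MEM @i11  | no-port MEM/MEM
8. ld.MEM @i12  | tail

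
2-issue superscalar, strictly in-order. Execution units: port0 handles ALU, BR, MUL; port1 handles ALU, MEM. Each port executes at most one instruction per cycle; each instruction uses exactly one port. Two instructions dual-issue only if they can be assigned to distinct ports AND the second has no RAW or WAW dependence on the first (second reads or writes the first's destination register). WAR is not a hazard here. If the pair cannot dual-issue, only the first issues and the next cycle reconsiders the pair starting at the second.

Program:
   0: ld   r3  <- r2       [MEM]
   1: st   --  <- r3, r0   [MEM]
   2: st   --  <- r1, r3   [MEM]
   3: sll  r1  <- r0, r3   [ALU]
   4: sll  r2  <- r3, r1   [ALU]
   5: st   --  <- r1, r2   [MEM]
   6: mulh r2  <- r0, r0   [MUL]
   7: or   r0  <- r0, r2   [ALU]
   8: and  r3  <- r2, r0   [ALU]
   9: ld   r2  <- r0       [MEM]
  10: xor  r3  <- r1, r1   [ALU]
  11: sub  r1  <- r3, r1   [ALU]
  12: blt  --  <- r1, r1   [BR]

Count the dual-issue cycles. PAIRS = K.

0. ld.MEM @i0  | no-port MEM/MEM
1. st.MEM @i1  | no-port MEM/MEM
2. st.MEM;sll.ALU @i2,i3  | dual
3. sll.ALU @i4  | RAW r2
4. st.MEM;mulh.MUL @i5,i6  | dual
5. or.ALU @i7  | RAW r0
6. and.ALU;ld.MEM @i8,i9  | dual
7. xor.ALU @i10  | RAW r3
8. sub.ALU @i11  | RAW r1
9. blt.BR @i12  | tail

PAIRS = 3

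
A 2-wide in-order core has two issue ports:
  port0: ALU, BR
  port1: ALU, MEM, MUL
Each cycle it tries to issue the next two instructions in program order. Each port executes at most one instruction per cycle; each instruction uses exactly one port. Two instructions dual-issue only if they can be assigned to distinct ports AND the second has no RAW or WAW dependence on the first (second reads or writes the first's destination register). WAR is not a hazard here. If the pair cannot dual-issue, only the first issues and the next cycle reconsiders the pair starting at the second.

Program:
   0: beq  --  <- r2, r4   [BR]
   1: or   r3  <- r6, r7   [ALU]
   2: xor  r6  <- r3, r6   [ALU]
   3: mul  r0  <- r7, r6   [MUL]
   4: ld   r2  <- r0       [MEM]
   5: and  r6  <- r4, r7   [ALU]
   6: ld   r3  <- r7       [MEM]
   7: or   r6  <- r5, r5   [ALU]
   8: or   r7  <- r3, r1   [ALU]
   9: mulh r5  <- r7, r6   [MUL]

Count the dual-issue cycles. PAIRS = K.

PAIRS = 3

c0: i0/i1 beq+or  dual
c1: i2 xor  RAW r6
c2: i3 mul  no-port MUL/MEM
c3: i4/i5 ld+and  dual
c4: i6/i7 ld+or  dual
c5: i8 or  RAW r7
c6: i9 mulh  tail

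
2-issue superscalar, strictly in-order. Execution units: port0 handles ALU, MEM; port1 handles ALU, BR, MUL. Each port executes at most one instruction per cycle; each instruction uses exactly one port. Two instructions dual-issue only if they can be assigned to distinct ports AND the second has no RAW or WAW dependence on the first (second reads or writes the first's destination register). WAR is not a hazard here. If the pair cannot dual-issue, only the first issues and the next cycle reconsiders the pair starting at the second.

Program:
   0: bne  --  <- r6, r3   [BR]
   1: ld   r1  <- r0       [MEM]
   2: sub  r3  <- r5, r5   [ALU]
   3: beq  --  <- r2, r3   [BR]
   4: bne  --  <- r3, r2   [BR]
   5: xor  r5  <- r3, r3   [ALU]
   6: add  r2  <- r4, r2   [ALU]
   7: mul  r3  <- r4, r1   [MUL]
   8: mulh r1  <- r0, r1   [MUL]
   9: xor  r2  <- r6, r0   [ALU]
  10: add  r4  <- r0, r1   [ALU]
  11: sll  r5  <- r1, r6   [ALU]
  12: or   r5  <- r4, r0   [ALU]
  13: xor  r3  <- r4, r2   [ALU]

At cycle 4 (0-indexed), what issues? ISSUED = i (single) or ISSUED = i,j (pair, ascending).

ISSUED = 6,7

[0] i0/i1  bne;ld  -- pair
[1] i2  sub  -- RAW r3
[2] i3  beq  -- no-port BR/BR
[3] i4/i5  bne;xor  -- pair
[4] i6/i7  add;mul  -- pair
[5] i8/i9  mulh;xor  -- pair
[6] i10/i11  add;sll  -- pair
[7] i12/i13  or;xor  -- pair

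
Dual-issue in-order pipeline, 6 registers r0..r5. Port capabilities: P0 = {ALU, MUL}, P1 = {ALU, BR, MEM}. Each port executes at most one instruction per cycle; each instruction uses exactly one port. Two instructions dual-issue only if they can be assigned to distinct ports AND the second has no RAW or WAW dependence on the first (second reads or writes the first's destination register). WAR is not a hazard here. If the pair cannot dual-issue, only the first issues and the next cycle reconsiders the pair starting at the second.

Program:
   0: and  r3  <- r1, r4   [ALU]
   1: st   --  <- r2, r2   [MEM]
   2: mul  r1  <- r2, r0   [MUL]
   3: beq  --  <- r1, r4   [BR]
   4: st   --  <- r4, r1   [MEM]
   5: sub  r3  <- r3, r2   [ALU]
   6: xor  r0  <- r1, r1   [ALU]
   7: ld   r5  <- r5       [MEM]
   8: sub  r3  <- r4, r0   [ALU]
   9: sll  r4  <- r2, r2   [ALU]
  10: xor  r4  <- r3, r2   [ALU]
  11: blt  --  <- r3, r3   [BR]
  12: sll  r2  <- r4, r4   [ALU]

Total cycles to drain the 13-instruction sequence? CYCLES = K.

[0] i0,i1  and.ALU+st.MEM  -- pair
[1] i2  mul.MUL  -- RAW r1
[2] i3  beq.BR  -- no-port BR/MEM
[3] i4,i5  st.MEM+sub.ALU  -- pair
[4] i6,i7  xor.ALU+ld.MEM  -- pair
[5] i8,i9  sub.ALU+sll.ALU  -- pair
[6] i10,i11  xor.ALU+blt.BR  -- pair
[7] i12  sll.ALU  -- tail

CYCLES = 8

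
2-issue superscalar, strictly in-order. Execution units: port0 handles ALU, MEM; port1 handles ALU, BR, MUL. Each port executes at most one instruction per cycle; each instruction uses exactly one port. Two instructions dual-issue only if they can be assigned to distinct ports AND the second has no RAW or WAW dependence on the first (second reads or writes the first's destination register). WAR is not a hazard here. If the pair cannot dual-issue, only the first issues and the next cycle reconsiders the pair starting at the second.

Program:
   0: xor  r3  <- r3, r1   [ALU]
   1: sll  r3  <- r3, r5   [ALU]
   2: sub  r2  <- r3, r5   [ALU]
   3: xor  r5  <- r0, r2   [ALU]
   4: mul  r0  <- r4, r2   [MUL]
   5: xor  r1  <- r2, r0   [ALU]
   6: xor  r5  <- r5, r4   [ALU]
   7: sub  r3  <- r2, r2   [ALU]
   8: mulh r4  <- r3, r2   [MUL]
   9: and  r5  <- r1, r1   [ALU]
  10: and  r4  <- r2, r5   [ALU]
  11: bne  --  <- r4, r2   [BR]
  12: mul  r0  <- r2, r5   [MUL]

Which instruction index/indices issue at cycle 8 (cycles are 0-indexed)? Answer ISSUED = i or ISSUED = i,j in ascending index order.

ISSUED = 11

c0: i0 xor.ALU  RAW+WAW r3
c1: i1 sll.ALU  RAW r3
c2: i2 sub.ALU  RAW r2
c3: i3+i4 xor.ALU mul.MUL  pair
c4: i5+i6 xor.ALU xor.ALU  pair
c5: i7 sub.ALU  RAW r3
c6: i8+i9 mulh.MUL and.ALU  pair
c7: i10 and.ALU  RAW r4
c8: i11 bne.BR  no-port BR/MUL
c9: i12 mul.MUL  tail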